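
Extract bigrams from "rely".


Word: "rely" (length 4)
Number of bigrams = 4 - 2 + 1 = 3
  Position 0: "re"
  Position 1: "el"
  Position 2: "ly"
Bigrams = "re", "el", "ly"


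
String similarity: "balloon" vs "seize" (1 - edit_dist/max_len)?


Word 1: "balloon" (length 7)
Word 2: "seize" (length 5)
One optimal edit sequence:
  1. delete 'b'  (+1)
  2. delete 'a'  (+1)
  3. substitute 'l' -> 's'  (+1)
  4. substitute 'l' -> 'e'  (+1)
  5. substitute 'o' -> 'i'  (+1)
  6. substitute 'o' -> 'z'  (+1)
  7. substitute 'n' -> 'e'  (+1)
Edit distance = 7
Max length = max(7, 5) = 7
Similarity = 1 - 7/7
= 0.0000


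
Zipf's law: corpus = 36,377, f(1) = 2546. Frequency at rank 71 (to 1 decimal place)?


Zipf's law: f(r) = f(1) / r
f(1) = 2546
f(71) = 2546 / 71
= 35.9 occurrences


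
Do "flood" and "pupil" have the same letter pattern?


Pattern of "flood": [0, 1, 2, 2, 3]
Pattern of "pupil": [0, 1, 0, 2, 3]
Patterns do not match
Same pattern = No


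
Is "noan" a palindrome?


Word: "noan"
Reversed: "naon"
Forward == Backward? noan != naon
Palindrome = No


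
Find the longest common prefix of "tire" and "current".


Word 1: "tire"
Word 2: "current"
Comparing from start:
  Pos 0: 't' != 'c' (stop)
LCP = "" (length 0)


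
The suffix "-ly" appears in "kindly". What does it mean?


Suffix: -ly
Example: kindly = kind + -ly
Meaning = in a manner


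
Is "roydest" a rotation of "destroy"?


Word: "destroy", Candidate: "roydest"
Method: check if candidate is substring of word+word
"destroydestroy" contains "roydest"? Yes
Is rotation = Yes


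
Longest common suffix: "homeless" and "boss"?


Word 1: "homeless"
Word 2: "boss"
Comparing from end:
  Pos -1: 's' == 's'
  Pos -2: 's' == 's'
  Pos -3: 'e' != 'o' (stop)
LCS = "ss" (length 2)


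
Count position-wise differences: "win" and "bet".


Comparing character by character (same length = 3):
  Pos 0: 'w' vs 'b' !=
  Pos 1: 'i' vs 'e' !=
  Pos 2: 'n' vs 't' !=
Hamming distance = 3


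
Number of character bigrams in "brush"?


Word: "brush" (length 5)
Number of 2-grams = length - 2 + 1 = 5 - 2 + 1
= 4


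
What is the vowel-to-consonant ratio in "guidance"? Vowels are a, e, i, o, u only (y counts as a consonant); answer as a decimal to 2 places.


Word: "guidance"
Vowels (a,e,i,o,u): 4
Consonants: 4
Ratio = 4/4
= 1.00


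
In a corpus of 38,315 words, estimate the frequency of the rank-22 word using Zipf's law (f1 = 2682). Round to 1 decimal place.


Zipf's law: f(r) = f(1) / r
f(1) = 2682
f(22) = 2682 / 22
= 121.9 occurrences


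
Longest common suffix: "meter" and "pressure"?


Word 1: "meter"
Word 2: "pressure"
Comparing from end:
  Pos -1: 'r' != 'e' (stop)
LCS = "" (length 0)


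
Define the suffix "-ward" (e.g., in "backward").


Suffix: -ward
Example: backward (back + -ward)
Meaning = in the direction of


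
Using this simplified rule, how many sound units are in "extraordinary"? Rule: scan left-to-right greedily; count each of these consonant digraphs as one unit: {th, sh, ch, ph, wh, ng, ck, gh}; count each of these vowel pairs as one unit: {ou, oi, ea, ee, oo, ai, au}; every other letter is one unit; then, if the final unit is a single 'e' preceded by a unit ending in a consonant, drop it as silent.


Word: "extraordinary" (13 letters)
Left-to-right scan:
  (1) 'e' (letter)
  (2) 'x' (letter)
  (3) 't' (letter)
  (4) 'r' (letter)
  (5) 'a' (letter)
  (6) 'o' (letter)
  (7) 'r' (letter)
  (8) 'd' (letter)
  (9) 'i' (letter)
  (10) 'n' (letter)
  (11) 'a' (letter)
  (12) 'r' (letter)
  (13) 'y' (letter)
Units from scan: 13
Sound units = 13 units


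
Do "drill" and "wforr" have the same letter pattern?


Pattern of "drill": [0, 1, 2, 3, 3]
Pattern of "wforr": [0, 1, 2, 3, 3]
Patterns match
Same pattern = Yes


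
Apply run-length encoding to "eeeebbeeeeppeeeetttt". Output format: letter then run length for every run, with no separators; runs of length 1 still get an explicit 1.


String: "eeeebbeeeeppeeeetttt"
Scanning for consecutive runs:
  'e' x 4
  'b' x 2
  'e' x 4
  'p' x 2
  'e' x 4
  't' x 4
RLE = "e4b2e4p2e4t4"


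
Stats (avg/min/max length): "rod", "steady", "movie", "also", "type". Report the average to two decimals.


Lengths: "rod"=3, "steady"=6, "movie"=5, "also"=4, "type"=4
Sum = 22, Count = 5
Average = 22/5 = 4.40
= avg=4.40, min=3, max=6


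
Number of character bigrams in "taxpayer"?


Word: "taxpayer" (length 8)
Number of 2-grams = length - 2 + 1 = 8 - 2 + 1
= 7


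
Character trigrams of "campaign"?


Word: "campaign" (length 8)
Number of trigrams = 8 - 3 + 1 = 6
  Position 0: "cam"
  Position 1: "amp"
  Position 2: "mpa"
  Position 3: "pai"
  Position 4: "aig"
  Position 5: "ign"
Trigrams = "cam", "amp", "mpa", "pai", "aig", "ign"


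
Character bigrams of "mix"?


Word: "mix" (length 3)
Number of bigrams = 3 - 2 + 1 = 2
  Position 0: "mi"
  Position 1: "ix"
Bigrams = "mi", "ix"


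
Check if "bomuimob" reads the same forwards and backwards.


Word: "bomuimob"
Reversed: "bomiumob"
Forward == Backward? bomuimob != bomiumob
Palindrome = No


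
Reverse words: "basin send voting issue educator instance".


Original: "basin send voting issue educator instance"
Words (1..n): basin | send | voting | issue | educator | instance
Reversed (n..1): instance | educator | issue | voting | send | basin
Result = "instance educator issue voting send basin"


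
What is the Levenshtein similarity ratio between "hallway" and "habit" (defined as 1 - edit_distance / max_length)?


Word 1: "hallway" (length 7)
Word 2: "habit" (length 5)
One optimal edit sequence:
  1. keep 'h'
  2. keep 'a'
  3. delete 'l'  (+1)
  4. delete 'l'  (+1)
  5. substitute 'w' -> 'b'  (+1)
  6. substitute 'a' -> 'i'  (+1)
  7. substitute 'y' -> 't'  (+1)
Edit distance = 5
Max length = max(7, 5) = 7
Similarity = 1 - 5/7
= 0.2857


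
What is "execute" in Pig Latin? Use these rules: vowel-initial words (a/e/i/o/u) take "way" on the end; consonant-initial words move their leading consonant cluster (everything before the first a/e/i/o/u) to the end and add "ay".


Word: "execute"
Starts with vowel → add 'way'
Pig Latin = "executeway"


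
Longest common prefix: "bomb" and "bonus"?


Word 1: "bomb"
Word 2: "bonus"
Comparing from start:
  Pos 0: 'b' == 'b'
  Pos 1: 'o' == 'o'
  Pos 2: 'm' != 'n' (stop)
LCP = "bo" (length 2)


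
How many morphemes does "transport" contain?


Word: "transport"
Morphemes: trans- / port
Each morpheme carries meaning
= 2 morphemes


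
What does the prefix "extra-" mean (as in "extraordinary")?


Prefix: extra-
Example: extraordinary (extra- + ordinary)
Meaning = beyond


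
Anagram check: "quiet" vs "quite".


Word 1: "quiet" → sorted: eiqtu
Word 2: "quite" → sorted: eiqtu
Same letters? eiqtu == eiqtu
Anagram = Yes


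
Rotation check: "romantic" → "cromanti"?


Word: "romantic", Candidate: "cromanti"
Method: check if candidate is substring of word+word
"romanticromantic" contains "cromanti"? Yes
Is rotation = Yes


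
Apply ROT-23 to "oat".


Word: "oat"
Shift: 23
Each letter → (letter + shift) mod 26:
  'o' (14) + 23 = 11 → 'l'
  'a' (0) + 23 = 23 → 'x'
  't' (19) + 23 = 16 → 'q'
Result = "lxq"


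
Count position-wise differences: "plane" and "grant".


Comparing character by character (same length = 5):
  Pos 0: 'p' vs 'g' !=
  Pos 1: 'l' vs 'r' !=
  Pos 2: 'a' vs 'a' =
  Pos 3: 'n' vs 'n' =
  Pos 4: 'e' vs 't' !=
Hamming distance = 3


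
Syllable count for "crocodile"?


Word: "crocodile"
Syllable breakdown: croc · o · dile
Counting: 3 parts
= 3 syllables


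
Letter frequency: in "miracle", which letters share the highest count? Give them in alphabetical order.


Word: "miracle"
Letter counts:
  'a': 1
  'c': 1
  'e': 1
  'i': 1
  'l': 1
  'm': 1
  'r': 1
Maximum count = 1
Most frequent = 'a', 'c', 'e', 'i', 'l', 'm', 'r' (1 time each)


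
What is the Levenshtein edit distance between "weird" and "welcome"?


Word 1: "weird" (length 5)
Word 2: "welcome" (length 7)
One optimal edit sequence (insert/delete/substitute each cost 1):
  1. keep 'w'
  2. keep 'e'
  3. insert 'l'  (+1)
  4. insert 'c'  (+1)
  5. substitute 'i' -> 'o'  (+1)
  6. substitute 'r' -> 'm'  (+1)
  7. substitute 'd' -> 'e'  (+1)
Total edit operations: 5
Edit distance = 5


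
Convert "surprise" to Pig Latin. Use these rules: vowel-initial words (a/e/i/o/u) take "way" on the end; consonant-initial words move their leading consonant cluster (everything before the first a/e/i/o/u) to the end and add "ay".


Word: "surprise"
Starts with consonant(s) → move to end, add 'ay'
Consonant cluster: "s"
Pig Latin = "urprisesay"


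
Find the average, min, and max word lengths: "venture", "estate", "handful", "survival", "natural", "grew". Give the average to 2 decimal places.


Lengths: "venture"=7, "estate"=6, "handful"=7, "survival"=8, "natural"=7, "grew"=4
Sum = 39, Count = 6
Average = 39/6 = 6.50
= avg=6.50, min=4, max=8


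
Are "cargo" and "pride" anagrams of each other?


Word 1: "cargo" → sorted: acgor
Word 2: "pride" → sorted: deipr
Same letters? acgor != deipr
Anagram = No


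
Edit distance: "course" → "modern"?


Word 1: "course" (length 6)
Word 2: "modern" (length 6)
One optimal edit sequence (insert/delete/substitute each cost 1):
  1. substitute 'c' -> 'm'  (+1)
  2. keep 'o'
  3. substitute 'u' -> 'd'  (+1)
  4. substitute 'r' -> 'e'  (+1)
  5. substitute 's' -> 'r'  (+1)
  6. substitute 'e' -> 'n'  (+1)
Total edit operations: 5
Edit distance = 5


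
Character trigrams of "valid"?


Word: "valid" (length 5)
Number of trigrams = 5 - 3 + 1 = 3
  Position 0: "val"
  Position 1: "ali"
  Position 2: "lid"
Trigrams = "val", "ali", "lid"


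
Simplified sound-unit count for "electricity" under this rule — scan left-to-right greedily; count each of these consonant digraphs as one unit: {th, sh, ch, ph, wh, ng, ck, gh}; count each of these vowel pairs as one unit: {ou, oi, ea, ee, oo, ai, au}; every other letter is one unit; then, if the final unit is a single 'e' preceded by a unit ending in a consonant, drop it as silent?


Word: "electricity" (11 letters)
Left-to-right scan:
  1. 'e' (letter)
  2. 'l' (letter)
  3. 'e' (letter)
  4. 'c' (letter)
  5. 't' (letter)
  6. 'r' (letter)
  7. 'i' (letter)
  8. 'c' (letter)
  9. 'i' (letter)
  10. 't' (letter)
  11. 'y' (letter)
Units from scan: 11
Sound units = 11 units


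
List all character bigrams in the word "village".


Word: "village" (length 7)
Number of bigrams = 7 - 2 + 1 = 6
  Position 0: "vi"
  Position 1: "il"
  Position 2: "ll"
  Position 3: "la"
  Position 4: "ag"
  Position 5: "ge"
Bigrams = "vi", "il", "ll", "la", "ag", "ge"


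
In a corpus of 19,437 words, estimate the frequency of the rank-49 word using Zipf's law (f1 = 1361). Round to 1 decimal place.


Zipf's law: f(r) = f(1) / r
f(1) = 1361
f(49) = 1361 / 49
= 27.8 occurrences


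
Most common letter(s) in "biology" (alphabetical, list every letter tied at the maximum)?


Word: "biology"
Letter counts:
  'b': 1
  'g': 1
  'i': 1
  'l': 1
  'o': 2
  'y': 1
Maximum count = 2
Most frequent = 'o' (2 times each)


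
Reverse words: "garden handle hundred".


Original: "garden handle hundred"
Words (1..n): garden | handle | hundred
Reversed (n..1): hundred | handle | garden
Result = "hundred handle garden"


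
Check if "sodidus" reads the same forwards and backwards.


Word: "sodidus"
Reversed: "sudidos"
Forward == Backward? sodidus != sudidos
Palindrome = No


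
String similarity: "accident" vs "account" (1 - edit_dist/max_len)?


Word 1: "accident" (length 8)
Word 2: "account" (length 7)
One optimal edit sequence:
  1. keep 'a'
  2. keep 'c'
  3. keep 'c'
  4. delete 'i'  (+1)
  5. substitute 'd' -> 'o'  (+1)
  6. substitute 'e' -> 'u'  (+1)
  7. keep 'n'
  8. keep 't'
Edit distance = 3
Max length = max(8, 7) = 8
Similarity = 1 - 3/8
= 0.6250


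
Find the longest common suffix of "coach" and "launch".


Word 1: "coach"
Word 2: "launch"
Comparing from end:
  Pos -1: 'h' == 'h'
  Pos -2: 'c' == 'c'
  Pos -3: 'a' != 'n' (stop)
LCS = "ch" (length 2)


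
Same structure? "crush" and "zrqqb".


Pattern of "crush": [0, 1, 2, 3, 4]
Pattern of "zrqqb": [0, 1, 2, 2, 3]
Patterns do not match
Same pattern = No


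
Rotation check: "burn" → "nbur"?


Word: "burn", Candidate: "nbur"
Method: check if candidate is substring of word+word
"burnburn" contains "nbur"? Yes
Is rotation = Yes


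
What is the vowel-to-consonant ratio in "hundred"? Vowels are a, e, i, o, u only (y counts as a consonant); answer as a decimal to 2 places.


Word: "hundred"
Vowels (a,e,i,o,u): 2
Consonants: 5
Ratio = 2/5
= 0.40


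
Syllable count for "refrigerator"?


Word: "refrigerator"
Syllable breakdown: re · frig · er · a · tor
Counting: 5 parts
= 5 syllables


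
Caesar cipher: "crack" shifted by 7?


Word: "crack"
Shift: 7
Each letter → (letter + shift) mod 26:
  'c' (2) + 7 = 9 → 'j'
  'r' (17) + 7 = 24 → 'y'
  'a' (0) + 7 = 7 → 'h'
  'c' (2) + 7 = 9 → 'j'
  'k' (10) + 7 = 17 → 'r'
Result = "jyhjr"


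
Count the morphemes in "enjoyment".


Word: "enjoyment"
Morphemes: en- + joy + -ment
Each morpheme carries meaning
= 3 morphemes


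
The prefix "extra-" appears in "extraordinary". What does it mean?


Prefix: extra-
As in: extraordinary -> extra- + ordinary
Meaning = beyond


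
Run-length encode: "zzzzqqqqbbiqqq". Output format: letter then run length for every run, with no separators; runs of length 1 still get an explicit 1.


String: "zzzzqqqqbbiqqq"
Scanning for consecutive runs:
  'z' x 4
  'q' x 4
  'b' x 2
  'i' x 1
  'q' x 3
RLE = "z4q4b2i1q3"


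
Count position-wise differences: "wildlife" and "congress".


Comparing character by character (same length = 8):
  Pos 0: 'w' vs 'c' !=
  Pos 1: 'i' vs 'o' !=
  Pos 2: 'l' vs 'n' !=
  Pos 3: 'd' vs 'g' !=
  Pos 4: 'l' vs 'r' !=
  Pos 5: 'i' vs 'e' !=
  Pos 6: 'f' vs 's' !=
  Pos 7: 'e' vs 's' !=
Hamming distance = 8


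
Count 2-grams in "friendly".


Word: "friendly" (length 8)
Number of 2-grams = length - 2 + 1 = 8 - 2 + 1
= 7


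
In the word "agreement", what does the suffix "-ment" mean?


Suffix: -ment
Example: agreement (agree + -ment)
Meaning = result of action


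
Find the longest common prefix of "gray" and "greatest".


Word 1: "gray"
Word 2: "greatest"
Comparing from start:
  Pos 0: 'g' == 'g'
  Pos 1: 'r' == 'r'
  Pos 2: 'a' != 'e' (stop)
LCP = "gr" (length 2)


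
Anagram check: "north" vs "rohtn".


Word 1: "north" → sorted: hnort
Word 2: "rohtn" → sorted: hnort
Same letters? hnort == hnort
Anagram = Yes


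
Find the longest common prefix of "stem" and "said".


Word 1: "stem"
Word 2: "said"
Comparing from start:
  Pos 0: 's' == 's'
  Pos 1: 't' != 'a' (stop)
LCP = "s" (length 1)


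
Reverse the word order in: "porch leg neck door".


Original: "porch leg neck door"
Words (1..n): porch | leg | neck | door
Reversed (n..1): door | neck | leg | porch
Result = "door neck leg porch"


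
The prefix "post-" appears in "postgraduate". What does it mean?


Prefix: post-
Example: postgraduate = post- + graduate
Meaning = after


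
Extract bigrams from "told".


Word: "told" (length 4)
Number of bigrams = 4 - 2 + 1 = 3
  Position 0: "to"
  Position 1: "ol"
  Position 2: "ld"
Bigrams = "to", "ol", "ld"


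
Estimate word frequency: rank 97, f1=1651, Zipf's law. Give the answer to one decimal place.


Zipf's law: f(r) = f(1) / r
f(1) = 1651
f(97) = 1651 / 97
= 17.0 occurrences


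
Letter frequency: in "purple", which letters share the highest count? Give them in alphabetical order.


Word: "purple"
Letter counts:
  'e': 1
  'l': 1
  'p': 2
  'r': 1
  'u': 1
Maximum count = 2
Most frequent = 'p' (2 times each)


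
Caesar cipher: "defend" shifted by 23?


Word: "defend"
Shift: 23
Each letter → (letter + shift) mod 26:
  'd' (3) + 23 = 0 → 'a'
  'e' (4) + 23 = 1 → 'b'
  'f' (5) + 23 = 2 → 'c'
  'e' (4) + 23 = 1 → 'b'
  'n' (13) + 23 = 10 → 'k'
  'd' (3) + 23 = 0 → 'a'
Result = "abcbka"


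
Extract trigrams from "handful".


Word: "handful" (length 7)
Number of trigrams = 7 - 3 + 1 = 5
  Position 0: "han"
  Position 1: "and"
  Position 2: "ndf"
  Position 3: "dfu"
  Position 4: "ful"
Trigrams = "han", "and", "ndf", "dfu", "ful"


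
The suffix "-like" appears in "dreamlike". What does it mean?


Suffix: -like
As in: dreamlike -> dream + -like
Meaning = resembling


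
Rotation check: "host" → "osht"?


Word: "host", Candidate: "osht"
Method: check if candidate is substring of word+word
"hosthost" contains "osht"? No
Is rotation = No


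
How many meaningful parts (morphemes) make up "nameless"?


Word: "nameless"
Morphemes: name | -less
Each morpheme carries meaning
= 2 morphemes


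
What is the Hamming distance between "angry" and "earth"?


Comparing character by character (same length = 5):
  Pos 0: 'a' vs 'e' !=
  Pos 1: 'n' vs 'a' !=
  Pos 2: 'g' vs 'r' !=
  Pos 3: 'r' vs 't' !=
  Pos 4: 'y' vs 'h' !=
Hamming distance = 5


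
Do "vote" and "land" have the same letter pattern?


Pattern of "vote": [0, 1, 2, 3]
Pattern of "land": [0, 1, 2, 3]
Patterns match
Same pattern = Yes


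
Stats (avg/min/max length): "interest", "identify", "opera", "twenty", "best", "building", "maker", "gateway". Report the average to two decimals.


Lengths: "interest"=8, "identify"=8, "opera"=5, "twenty"=6, "best"=4, "building"=8, "maker"=5, "gateway"=7
Sum = 51, Count = 8
Average = 51/8 = 6.38
= avg=6.38, min=4, max=8


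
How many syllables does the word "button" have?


Word: "button"
Syllable breakdown: but-ton
Counting: 2 parts
= 2 syllables


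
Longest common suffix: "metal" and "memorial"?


Word 1: "metal"
Word 2: "memorial"
Comparing from end:
  Pos -1: 'l' == 'l'
  Pos -2: 'a' == 'a'
  Pos -3: 't' != 'i' (stop)
LCS = "al" (length 2)


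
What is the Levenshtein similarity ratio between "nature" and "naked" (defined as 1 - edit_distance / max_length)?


Word 1: "nature" (length 6)
Word 2: "naked" (length 5)
One optimal edit sequence:
  1. keep 'n'
  2. keep 'a'
  3. delete 't'  (+1)
  4. substitute 'u' -> 'k'  (+1)
  5. substitute 'r' -> 'e'  (+1)
  6. substitute 'e' -> 'd'  (+1)
Edit distance = 4
Max length = max(6, 5) = 6
Similarity = 1 - 4/6
= 0.3333


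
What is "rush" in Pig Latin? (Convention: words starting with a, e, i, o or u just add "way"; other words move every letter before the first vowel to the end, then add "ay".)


Word: "rush"
Starts with consonant(s) → move to end, add 'ay'
Consonant cluster: "r"
Pig Latin = "ushray"


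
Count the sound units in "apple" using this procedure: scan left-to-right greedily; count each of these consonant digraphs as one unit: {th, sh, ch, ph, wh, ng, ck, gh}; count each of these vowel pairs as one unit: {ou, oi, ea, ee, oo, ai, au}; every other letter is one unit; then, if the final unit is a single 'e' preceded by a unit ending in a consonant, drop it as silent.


Word: "apple" (5 letters)
Left-to-right scan:
  (1) 'a' (letter)
  (2) 'p' (letter)
  (3) 'p' (letter)
  (4) 'l' (letter)
  (5) 'e' (letter)
Units from scan: 5
Final unit is 'e' after a consonant -> drop as silent (-1)
Sound units = 4 units


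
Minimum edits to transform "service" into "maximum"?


Word 1: "service" (length 7)
Word 2: "maximum" (length 7)
One optimal edit sequence (insert/delete/substitute each cost 1):
  1. substitute 's' -> 'm'  (+1)
  2. substitute 'e' -> 'a'  (+1)
  3. substitute 'r' -> 'x'  (+1)
  4. substitute 'v' -> 'i'  (+1)
  5. substitute 'i' -> 'm'  (+1)
  6. substitute 'c' -> 'u'  (+1)
  7. substitute 'e' -> 'm'  (+1)
Total edit operations: 7
Edit distance = 7


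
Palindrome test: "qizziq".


Word: "qizziq"
Reversed: "qizziq"
Forward == Backward? qizziq == qizziq
Palindrome = Yes


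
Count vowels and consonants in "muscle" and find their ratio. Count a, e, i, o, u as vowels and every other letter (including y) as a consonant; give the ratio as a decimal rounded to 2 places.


Word: "muscle"
Vowels (a,e,i,o,u): 2
Consonants: 4
Ratio = 2/4
= 0.50


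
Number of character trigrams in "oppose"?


Word: "oppose" (length 6)
Number of 3-grams = length - 3 + 1 = 6 - 3 + 1
= 4


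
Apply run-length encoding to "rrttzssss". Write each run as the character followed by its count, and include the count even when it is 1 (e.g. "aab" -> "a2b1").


String: "rrttzssss"
Scanning for consecutive runs:
  'r' x 2
  't' x 2
  'z' x 1
  's' x 4
RLE = "r2t2z1s4"


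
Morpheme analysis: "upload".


Word: "upload"
Morphemes: up- / load
Each morpheme carries meaning
= 2 morphemes


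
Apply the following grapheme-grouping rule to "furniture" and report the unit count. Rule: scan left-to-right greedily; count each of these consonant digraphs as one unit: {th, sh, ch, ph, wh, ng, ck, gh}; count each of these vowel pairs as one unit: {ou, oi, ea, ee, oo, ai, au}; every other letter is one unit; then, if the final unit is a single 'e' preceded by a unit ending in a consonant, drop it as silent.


Word: "furniture" (9 letters)
Left-to-right scan:
  1. 'f' (letter)
  2. 'u' (letter)
  3. 'r' (letter)
  4. 'n' (letter)
  5. 'i' (letter)
  6. 't' (letter)
  7. 'u' (letter)
  8. 'r' (letter)
  9. 'e' (letter)
Units from scan: 9
Final unit is 'e' after a consonant -> drop as silent (-1)
Sound units = 8 units


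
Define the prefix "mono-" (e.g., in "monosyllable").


Prefix: mono-
Example: monosyllable = mono- + syllable
Meaning = one


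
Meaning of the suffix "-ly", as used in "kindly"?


Suffix: -ly
As in: kindly -> kind + -ly
Meaning = in a manner


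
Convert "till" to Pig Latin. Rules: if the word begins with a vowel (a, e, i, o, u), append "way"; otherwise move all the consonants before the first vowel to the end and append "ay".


Word: "till"
Starts with consonant(s) → move to end, add 'ay'
Consonant cluster: "t"
Pig Latin = "illtay"


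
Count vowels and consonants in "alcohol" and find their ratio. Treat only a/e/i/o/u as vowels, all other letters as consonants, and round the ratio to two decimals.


Word: "alcohol"
Vowels (a,e,i,o,u): 3
Consonants: 4
Ratio = 3/4
= 0.75


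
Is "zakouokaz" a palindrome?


Word: "zakouokaz"
Reversed: "zakouokaz"
Forward == Backward? zakouokaz == zakouokaz
Palindrome = Yes


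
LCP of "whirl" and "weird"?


Word 1: "whirl"
Word 2: "weird"
Comparing from start:
  Pos 0: 'w' == 'w'
  Pos 1: 'h' != 'e' (stop)
LCP = "w" (length 1)


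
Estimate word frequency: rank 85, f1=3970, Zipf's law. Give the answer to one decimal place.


Zipf's law: f(r) = f(1) / r
f(1) = 3970
f(85) = 3970 / 85
= 46.7 occurrences


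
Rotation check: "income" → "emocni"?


Word: "income", Candidate: "emocni"
Method: check if candidate is substring of word+word
"incomeincome" contains "emocni"? No
Is rotation = No


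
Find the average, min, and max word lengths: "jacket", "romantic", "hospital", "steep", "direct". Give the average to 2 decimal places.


Lengths: "jacket"=6, "romantic"=8, "hospital"=8, "steep"=5, "direct"=6
Sum = 33, Count = 5
Average = 33/5 = 6.60
= avg=6.60, min=5, max=8


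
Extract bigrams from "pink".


Word: "pink" (length 4)
Number of bigrams = 4 - 2 + 1 = 3
  Position 0: "pi"
  Position 1: "in"
  Position 2: "nk"
Bigrams = "pi", "in", "nk"


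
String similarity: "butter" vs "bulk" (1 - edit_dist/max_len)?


Word 1: "butter" (length 6)
Word 2: "bulk" (length 4)
One optimal edit sequence:
  1. keep 'b'
  2. keep 'u'
  3. delete 't'  (+1)
  4. delete 't'  (+1)
  5. substitute 'e' -> 'l'  (+1)
  6. substitute 'r' -> 'k'  (+1)
Edit distance = 4
Max length = max(6, 4) = 6
Similarity = 1 - 4/6
= 0.3333


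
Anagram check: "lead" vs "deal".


Word 1: "lead" → sorted: adel
Word 2: "deal" → sorted: adel
Same letters? adel == adel
Anagram = Yes


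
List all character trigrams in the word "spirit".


Word: "spirit" (length 6)
Number of trigrams = 6 - 3 + 1 = 4
  Position 0: "spi"
  Position 1: "pir"
  Position 2: "iri"
  Position 3: "rit"
Trigrams = "spi", "pir", "iri", "rit"


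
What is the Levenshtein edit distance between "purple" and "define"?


Word 1: "purple" (length 6)
Word 2: "define" (length 6)
One optimal edit sequence (insert/delete/substitute each cost 1):
  1. substitute 'p' -> 'd'  (+1)
  2. substitute 'u' -> 'e'  (+1)
  3. substitute 'r' -> 'f'  (+1)
  4. substitute 'p' -> 'i'  (+1)
  5. substitute 'l' -> 'n'  (+1)
  6. keep 'e'
Total edit operations: 5
Edit distance = 5


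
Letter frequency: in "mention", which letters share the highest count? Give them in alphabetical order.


Word: "mention"
Letter counts:
  'e': 1
  'i': 1
  'm': 1
  'n': 2
  'o': 1
  't': 1
Maximum count = 2
Most frequent = 'n' (2 times each)


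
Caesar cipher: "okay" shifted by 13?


Word: "okay"
Shift: 13
Each letter → (letter + shift) mod 26:
  'o' (14) + 13 = 1 → 'b'
  'k' (10) + 13 = 23 → 'x'
  'a' (0) + 13 = 13 → 'n'
  'y' (24) + 13 = 11 → 'l'
Result = "bxnl"


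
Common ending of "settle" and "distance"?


Word 1: "settle"
Word 2: "distance"
Comparing from end:
  Pos -1: 'e' == 'e'
  Pos -2: 'l' != 'c' (stop)
LCS = "e" (length 1)


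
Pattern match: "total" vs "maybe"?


Pattern of "total": [0, 1, 0, 2, 3]
Pattern of "maybe": [0, 1, 2, 3, 4]
Patterns do not match
Same pattern = No


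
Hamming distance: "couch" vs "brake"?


Comparing character by character (same length = 5):
  Pos 0: 'c' vs 'b' !=
  Pos 1: 'o' vs 'r' !=
  Pos 2: 'u' vs 'a' !=
  Pos 3: 'c' vs 'k' !=
  Pos 4: 'h' vs 'e' !=
Hamming distance = 5


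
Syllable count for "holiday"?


Word: "holiday"
Syllable breakdown: hol | i | day
Counting: 3 parts
= 3 syllables


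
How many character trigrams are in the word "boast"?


Word: "boast" (length 5)
Number of 3-grams = length - 3 + 1 = 5 - 3 + 1
= 3


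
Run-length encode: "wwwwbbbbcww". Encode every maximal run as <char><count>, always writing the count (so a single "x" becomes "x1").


String: "wwwwbbbbcww"
Scanning for consecutive runs:
  'w' x 4
  'b' x 4
  'c' x 1
  'w' x 2
RLE = "w4b4c1w2"


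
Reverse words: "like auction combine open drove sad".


Original: "like auction combine open drove sad"
Words (1..n): like | auction | combine | open | drove | sad
Reversed (n..1): sad | drove | open | combine | auction | like
Result = "sad drove open combine auction like"


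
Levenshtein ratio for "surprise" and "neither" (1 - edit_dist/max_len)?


Word 1: "surprise" (length 8)
Word 2: "neither" (length 7)
One optimal edit sequence:
  1. delete 's'  (+1)
  2. substitute 'u' -> 'n'  (+1)
  3. substitute 'r' -> 'e'  (+1)
  4. substitute 'p' -> 'i'  (+1)
  5. substitute 'r' -> 't'  (+1)
  6. substitute 'i' -> 'h'  (+1)
  7. substitute 's' -> 'e'  (+1)
  8. substitute 'e' -> 'r'  (+1)
Edit distance = 8
Max length = max(8, 7) = 8
Similarity = 1 - 8/8
= 0.0000


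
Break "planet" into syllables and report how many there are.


Word: "planet"
Syllable breakdown: plan / et
Counting: 2 parts
= 2 syllables


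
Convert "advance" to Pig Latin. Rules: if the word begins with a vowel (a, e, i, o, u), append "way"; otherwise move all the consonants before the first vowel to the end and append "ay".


Word: "advance"
Starts with vowel → add 'way'
Pig Latin = "advanceway"


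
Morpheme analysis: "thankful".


Word: "thankful"
Morphemes: thank + -ful
Each morpheme carries meaning
= 2 morphemes


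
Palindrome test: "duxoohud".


Word: "duxoohud"
Reversed: "duhooxud"
Forward == Backward? duxoohud != duhooxud
Palindrome = No


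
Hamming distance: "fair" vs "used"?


Comparing character by character (same length = 4):
  Pos 0: 'f' vs 'u' !=
  Pos 1: 'a' vs 's' !=
  Pos 2: 'i' vs 'e' !=
  Pos 3: 'r' vs 'd' !=
Hamming distance = 4


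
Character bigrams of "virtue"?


Word: "virtue" (length 6)
Number of bigrams = 6 - 2 + 1 = 5
  Position 0: "vi"
  Position 1: "ir"
  Position 2: "rt"
  Position 3: "tu"
  Position 4: "ue"
Bigrams = "vi", "ir", "rt", "tu", "ue"


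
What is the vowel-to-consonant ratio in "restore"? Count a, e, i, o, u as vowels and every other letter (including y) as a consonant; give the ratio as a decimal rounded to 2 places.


Word: "restore"
Vowels (a,e,i,o,u): 3
Consonants: 4
Ratio = 3/4
= 0.75


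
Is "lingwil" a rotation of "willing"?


Word: "willing", Candidate: "lingwil"
Method: check if candidate is substring of word+word
"willingwilling" contains "lingwil"? Yes
Is rotation = Yes


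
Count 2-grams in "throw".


Word: "throw" (length 5)
Number of 2-grams = length - 2 + 1 = 5 - 2 + 1
= 4


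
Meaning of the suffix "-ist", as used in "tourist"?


Suffix: -ist
As in: tourist -> tour + -ist
Meaning = one who practices


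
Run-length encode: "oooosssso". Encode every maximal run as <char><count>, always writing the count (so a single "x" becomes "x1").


String: "oooosssso"
Scanning for consecutive runs:
  'o' x 4
  's' x 4
  'o' x 1
RLE = "o4s4o1"


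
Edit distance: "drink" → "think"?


Word 1: "drink" (length 5)
Word 2: "think" (length 5)
One optimal edit sequence (insert/delete/substitute each cost 1):
  1. substitute 'd' -> 't'  (+1)
  2. substitute 'r' -> 'h'  (+1)
  3. keep 'i'
  4. keep 'n'
  5. keep 'k'
Total edit operations: 2
Edit distance = 2


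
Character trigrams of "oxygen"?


Word: "oxygen" (length 6)
Number of trigrams = 6 - 3 + 1 = 4
  Position 0: "oxy"
  Position 1: "xyg"
  Position 2: "yge"
  Position 3: "gen"
Trigrams = "oxy", "xyg", "yge", "gen"


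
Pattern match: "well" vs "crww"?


Pattern of "well": [0, 1, 2, 2]
Pattern of "crww": [0, 1, 2, 2]
Patterns match
Same pattern = Yes


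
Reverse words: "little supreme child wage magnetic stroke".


Original: "little supreme child wage magnetic stroke"
Words (1..n): little | supreme | child | wage | magnetic | stroke
Reversed (n..1): stroke | magnetic | wage | child | supreme | little
Result = "stroke magnetic wage child supreme little"


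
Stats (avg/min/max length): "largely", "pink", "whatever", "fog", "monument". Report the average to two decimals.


Lengths: "largely"=7, "pink"=4, "whatever"=8, "fog"=3, "monument"=8
Sum = 30, Count = 5
Average = 30/5 = 6.00
= avg=6.00, min=3, max=8


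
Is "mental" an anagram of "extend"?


Word 1: "extend" → sorted: deentx
Word 2: "mental" → sorted: aelmnt
Same letters? deentx != aelmnt
Anagram = No


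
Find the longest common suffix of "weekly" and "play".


Word 1: "weekly"
Word 2: "play"
Comparing from end:
  Pos -1: 'y' == 'y'
  Pos -2: 'l' != 'a' (stop)
LCS = "y" (length 1)


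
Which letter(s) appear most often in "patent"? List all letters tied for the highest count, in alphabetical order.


Word: "patent"
Letter counts:
  'a': 1
  'e': 1
  'n': 1
  'p': 1
  't': 2
Maximum count = 2
Most frequent = 't' (2 times each)


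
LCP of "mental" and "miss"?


Word 1: "mental"
Word 2: "miss"
Comparing from start:
  Pos 0: 'm' == 'm'
  Pos 1: 'e' != 'i' (stop)
LCP = "m" (length 1)


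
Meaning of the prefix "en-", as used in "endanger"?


Prefix: en-
As in: endanger -> en- + danger
Meaning = cause to / put into


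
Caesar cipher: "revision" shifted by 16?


Word: "revision"
Shift: 16
Each letter → (letter + shift) mod 26:
  'r' (17) + 16 = 7 → 'h'
  'e' (4) + 16 = 20 → 'u'
  'v' (21) + 16 = 11 → 'l'
  'i' (8) + 16 = 24 → 'y'
  's' (18) + 16 = 8 → 'i'
  'i' (8) + 16 = 24 → 'y'
  'o' (14) + 16 = 4 → 'e'
  'n' (13) + 16 = 3 → 'd'
Result = "hulyiyed"


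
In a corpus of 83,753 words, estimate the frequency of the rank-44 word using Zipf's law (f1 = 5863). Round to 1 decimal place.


Zipf's law: f(r) = f(1) / r
f(1) = 5863
f(44) = 5863 / 44
= 133.3 occurrences


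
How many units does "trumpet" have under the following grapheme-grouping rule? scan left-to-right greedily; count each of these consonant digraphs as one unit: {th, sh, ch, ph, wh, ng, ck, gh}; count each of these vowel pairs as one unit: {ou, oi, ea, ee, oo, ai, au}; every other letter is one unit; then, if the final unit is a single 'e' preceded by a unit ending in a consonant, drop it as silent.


Word: "trumpet" (7 letters)
Left-to-right scan:
  [1] 't' (letter)
  [2] 'r' (letter)
  [3] 'u' (letter)
  [4] 'm' (letter)
  [5] 'p' (letter)
  [6] 'e' (letter)
  [7] 't' (letter)
Units from scan: 7
Sound units = 7 units


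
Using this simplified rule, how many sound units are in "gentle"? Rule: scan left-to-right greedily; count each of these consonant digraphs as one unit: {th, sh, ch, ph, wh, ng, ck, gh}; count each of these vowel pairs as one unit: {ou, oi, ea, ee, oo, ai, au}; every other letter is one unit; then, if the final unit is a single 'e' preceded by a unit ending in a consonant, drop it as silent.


Word: "gentle" (6 letters)
Left-to-right scan:
  1. 'g' (letter)
  2. 'e' (letter)
  3. 'n' (letter)
  4. 't' (letter)
  5. 'l' (letter)
  6. 'e' (letter)
Units from scan: 6
Final unit is 'e' after a consonant -> drop as silent (-1)
Sound units = 5 units


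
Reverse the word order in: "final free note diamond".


Original: "final free note diamond"
Words (1..n): final | free | note | diamond
Reversed (n..1): diamond | note | free | final
Result = "diamond note free final"


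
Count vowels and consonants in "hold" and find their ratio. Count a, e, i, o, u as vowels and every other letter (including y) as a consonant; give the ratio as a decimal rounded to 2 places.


Word: "hold"
Vowels (a,e,i,o,u): 1
Consonants: 3
Ratio = 1/3
= 0.33


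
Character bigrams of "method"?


Word: "method" (length 6)
Number of bigrams = 6 - 2 + 1 = 5
  Position 0: "me"
  Position 1: "et"
  Position 2: "th"
  Position 3: "ho"
  Position 4: "od"
Bigrams = "me", "et", "th", "ho", "od"


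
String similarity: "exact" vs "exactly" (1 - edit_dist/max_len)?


Word 1: "exact" (length 5)
Word 2: "exactly" (length 7)
One optimal edit sequence:
  1. keep 'e'
  2. keep 'x'
  3. keep 'a'
  4. keep 'c'
  5. keep 't'
  6. insert 'l'  (+1)
  7. insert 'y'  (+1)
Edit distance = 2
Max length = max(5, 7) = 7
Similarity = 1 - 2/7
= 0.7143


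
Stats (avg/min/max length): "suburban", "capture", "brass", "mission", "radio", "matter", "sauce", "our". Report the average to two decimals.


Lengths: "suburban"=8, "capture"=7, "brass"=5, "mission"=7, "radio"=5, "matter"=6, "sauce"=5, "our"=3
Sum = 46, Count = 8
Average = 46/8 = 5.75
= avg=5.75, min=3, max=8


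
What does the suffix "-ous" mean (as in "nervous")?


Suffix: -ous
As in: nervous -> nerve + -ous, with a spelling change
Meaning = having quality of


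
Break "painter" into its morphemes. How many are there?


Word: "painter"
Morphemes: paint + -er
Each morpheme carries meaning
= 2 morphemes


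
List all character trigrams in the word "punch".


Word: "punch" (length 5)
Number of trigrams = 5 - 3 + 1 = 3
  Position 0: "pun"
  Position 1: "unc"
  Position 2: "nch"
Trigrams = "pun", "unc", "nch"


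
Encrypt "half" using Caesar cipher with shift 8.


Word: "half"
Shift: 8
Each letter → (letter + shift) mod 26:
  'h' (7) + 8 = 15 → 'p'
  'a' (0) + 8 = 8 → 'i'
  'l' (11) + 8 = 19 → 't'
  'f' (5) + 8 = 13 → 'n'
Result = "pitn"


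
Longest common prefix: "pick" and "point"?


Word 1: "pick"
Word 2: "point"
Comparing from start:
  Pos 0: 'p' == 'p'
  Pos 1: 'i' != 'o' (stop)
LCP = "p" (length 1)


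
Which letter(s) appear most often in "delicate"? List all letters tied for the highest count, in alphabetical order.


Word: "delicate"
Letter counts:
  'a': 1
  'c': 1
  'd': 1
  'e': 2
  'i': 1
  'l': 1
  't': 1
Maximum count = 2
Most frequent = 'e' (2 times each)


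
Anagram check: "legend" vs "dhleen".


Word 1: "legend" → sorted: deegln
Word 2: "dhleen" → sorted: deehln
Same letters? deegln != deehln
Anagram = No


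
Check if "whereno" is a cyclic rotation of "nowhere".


Word: "nowhere", Candidate: "whereno"
Method: check if candidate is substring of word+word
"nowherenowhere" contains "whereno"? Yes
Is rotation = Yes


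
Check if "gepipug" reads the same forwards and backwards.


Word: "gepipug"
Reversed: "gupipeg"
Forward == Backward? gepipug != gupipeg
Palindrome = No


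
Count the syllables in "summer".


Word: "summer"
Syllable breakdown: sum · mer
Counting: 2 parts
= 2 syllables


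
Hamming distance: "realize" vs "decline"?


Comparing character by character (same length = 7):
  Pos 0: 'r' vs 'd' !=
  Pos 1: 'e' vs 'e' =
  Pos 2: 'a' vs 'c' !=
  Pos 3: 'l' vs 'l' =
  Pos 4: 'i' vs 'i' =
  Pos 5: 'z' vs 'n' !=
  Pos 6: 'e' vs 'e' =
Hamming distance = 3


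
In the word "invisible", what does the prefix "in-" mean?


Prefix: in-
As in: invisible -> in- + visible
Meaning = not / into


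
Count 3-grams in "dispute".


Word: "dispute" (length 7)
Number of 3-grams = length - 3 + 1 = 7 - 3 + 1
= 5


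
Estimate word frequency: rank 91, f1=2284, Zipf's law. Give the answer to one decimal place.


Zipf's law: f(r) = f(1) / r
f(1) = 2284
f(91) = 2284 / 91
= 25.1 occurrences


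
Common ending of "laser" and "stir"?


Word 1: "laser"
Word 2: "stir"
Comparing from end:
  Pos -1: 'r' == 'r'
  Pos -2: 'e' != 'i' (stop)
LCS = "r" (length 1)


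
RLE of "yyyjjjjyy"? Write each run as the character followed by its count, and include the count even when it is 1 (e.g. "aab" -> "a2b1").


String: "yyyjjjjyy"
Scanning for consecutive runs:
  'y' x 3
  'j' x 4
  'y' x 2
RLE = "y3j4y2"


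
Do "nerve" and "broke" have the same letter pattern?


Pattern of "nerve": [0, 1, 2, 3, 1]
Pattern of "broke": [0, 1, 2, 3, 4]
Patterns do not match
Same pattern = No


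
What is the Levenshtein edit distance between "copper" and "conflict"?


Word 1: "copper" (length 6)
Word 2: "conflict" (length 8)
One optimal edit sequence (insert/delete/substitute each cost 1):
  1. keep 'c'
  2. keep 'o'
  3. insert 'n'  (+1)
  4. insert 'f'  (+1)
  5. substitute 'p' -> 'l'  (+1)
  6. substitute 'p' -> 'i'  (+1)
  7. substitute 'e' -> 'c'  (+1)
  8. substitute 'r' -> 't'  (+1)
Total edit operations: 6
Edit distance = 6


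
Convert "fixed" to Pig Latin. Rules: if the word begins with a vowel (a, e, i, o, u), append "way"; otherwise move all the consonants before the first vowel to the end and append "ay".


Word: "fixed"
Starts with consonant(s) → move to end, add 'ay'
Consonant cluster: "f"
Pig Latin = "ixedfay"


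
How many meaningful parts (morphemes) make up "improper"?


Word: "improper"
Morphemes: im- + proper
Each morpheme carries meaning
= 2 morphemes


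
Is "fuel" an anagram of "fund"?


Word 1: "fund" → sorted: dfnu
Word 2: "fuel" → sorted: eflu
Same letters? dfnu != eflu
Anagram = No


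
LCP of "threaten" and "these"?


Word 1: "threaten"
Word 2: "these"
Comparing from start:
  Pos 0: 't' == 't'
  Pos 1: 'h' == 'h'
  Pos 2: 'r' != 'e' (stop)
LCP = "th" (length 2)


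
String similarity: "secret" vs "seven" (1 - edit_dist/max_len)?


Word 1: "secret" (length 6)
Word 2: "seven" (length 5)
One optimal edit sequence:
  1. keep 's'
  2. keep 'e'
  3. delete 'c'  (+1)
  4. substitute 'r' -> 'v'  (+1)
  5. keep 'e'
  6. substitute 't' -> 'n'  (+1)
Edit distance = 3
Max length = max(6, 5) = 6
Similarity = 1 - 3/6
= 0.5000


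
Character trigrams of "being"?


Word: "being" (length 5)
Number of trigrams = 5 - 3 + 1 = 3
  Position 0: "bei"
  Position 1: "ein"
  Position 2: "ing"
Trigrams = "bei", "ein", "ing"


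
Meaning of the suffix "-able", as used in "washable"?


Suffix: -able
Example: washable (wash + -able)
Meaning = capable of
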